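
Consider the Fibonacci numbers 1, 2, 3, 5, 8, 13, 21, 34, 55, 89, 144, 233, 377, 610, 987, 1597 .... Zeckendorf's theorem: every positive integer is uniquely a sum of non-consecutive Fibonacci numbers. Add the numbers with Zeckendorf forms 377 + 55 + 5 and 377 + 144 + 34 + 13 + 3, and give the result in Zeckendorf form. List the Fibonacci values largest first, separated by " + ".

987 + 21

The two numbers are 437 and 571, so their sum is 1008.
subtract 987 from 1008: 21 remains
subtract 21 from 21: 0 remains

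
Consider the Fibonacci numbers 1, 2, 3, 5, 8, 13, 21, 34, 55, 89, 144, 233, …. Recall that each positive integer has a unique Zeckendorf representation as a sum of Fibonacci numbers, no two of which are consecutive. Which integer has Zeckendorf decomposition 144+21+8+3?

176

144+21+8+3 = 176.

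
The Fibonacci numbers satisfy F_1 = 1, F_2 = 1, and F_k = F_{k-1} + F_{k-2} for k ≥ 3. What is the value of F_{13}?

233

Iterating the recurrence up to F_{9} = 34 and F_{8} = 21:
F_{10} = F_{9} + F_{8} = 34 + 21 = 55
F_{11} = F_{10} + F_{9} = 55 + 34 = 89
F_{12} = F_{11} + F_{10} = 89 + 55 = 144
F_{13} = F_{12} + F_{11} = 144 + 89 = 233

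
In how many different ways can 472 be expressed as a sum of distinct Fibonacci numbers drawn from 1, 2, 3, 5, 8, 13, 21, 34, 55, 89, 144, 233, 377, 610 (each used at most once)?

14

Starting from the Zeckendorf form and repeatedly splitting a term F_k into F_{k−1} + F_{k−2} (when neither is already used) reaches every representation.
472 = 377+89+5+1 = 377+89+3+2+1 = 377+55+34+5+1 = 233+144+89+5+1 = 377+55+34+3+2+1 = … (9 more), for 14 in all.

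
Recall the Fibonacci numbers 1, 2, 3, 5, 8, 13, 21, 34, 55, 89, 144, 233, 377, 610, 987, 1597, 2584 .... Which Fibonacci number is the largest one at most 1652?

1597

1597 ≤ 1652 < 2584, so the largest Fibonacci number not exceeding 1652 is 1597.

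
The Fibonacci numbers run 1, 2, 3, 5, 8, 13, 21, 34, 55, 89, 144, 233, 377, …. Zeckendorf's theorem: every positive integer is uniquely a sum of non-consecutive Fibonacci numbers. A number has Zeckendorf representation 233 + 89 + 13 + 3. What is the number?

233 + 89 + 13 + 3 = 338.

338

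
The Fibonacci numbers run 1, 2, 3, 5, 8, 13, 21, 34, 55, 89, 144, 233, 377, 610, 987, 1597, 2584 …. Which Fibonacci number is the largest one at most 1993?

1597 ≤ 1993 < 2584, so the largest Fibonacci number not exceeding 1993 is 1597.

1597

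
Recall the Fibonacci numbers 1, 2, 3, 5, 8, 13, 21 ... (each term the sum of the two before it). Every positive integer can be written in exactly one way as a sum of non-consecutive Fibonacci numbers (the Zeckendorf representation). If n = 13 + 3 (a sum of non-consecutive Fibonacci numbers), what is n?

16

13 + 3 = 16.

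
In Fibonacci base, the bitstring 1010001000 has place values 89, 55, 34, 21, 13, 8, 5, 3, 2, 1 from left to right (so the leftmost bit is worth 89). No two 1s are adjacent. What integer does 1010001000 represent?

Summing the place values of the 1 bits: 89 + 34 + 5 = 128.

128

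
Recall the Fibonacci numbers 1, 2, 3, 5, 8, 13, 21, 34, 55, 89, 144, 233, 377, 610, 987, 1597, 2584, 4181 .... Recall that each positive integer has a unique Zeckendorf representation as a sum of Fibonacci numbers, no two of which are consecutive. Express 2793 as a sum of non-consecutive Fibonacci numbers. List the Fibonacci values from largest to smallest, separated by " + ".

2584 + 144 + 55 + 8 + 2

2793: greatest Fibonacci not exceeding it is 2584, leaving 209
209: greatest Fibonacci not exceeding it is 144, leaving 65
65: greatest Fibonacci not exceeding it is 55, leaving 10
10: greatest Fibonacci not exceeding it is 8, leaving 2
2: greatest Fibonacci not exceeding it is 2, leaving 0
So 2793 = 2584 + 144 + 55 + 8 + 2, with no two terms consecutive in the sequence.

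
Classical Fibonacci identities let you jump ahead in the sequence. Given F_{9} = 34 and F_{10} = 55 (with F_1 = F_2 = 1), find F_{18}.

By the doubling identity F_{2k} = F_k(2F_{k+1} − F_k): F_{18} = 34·(2·55 − 34) = 34·76 = 2584.

2584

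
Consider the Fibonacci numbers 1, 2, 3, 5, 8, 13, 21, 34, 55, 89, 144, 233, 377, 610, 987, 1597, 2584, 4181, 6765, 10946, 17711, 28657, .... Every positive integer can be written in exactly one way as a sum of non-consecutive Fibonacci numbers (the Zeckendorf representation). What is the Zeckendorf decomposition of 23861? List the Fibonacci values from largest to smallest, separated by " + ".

23861: greatest Fibonacci not exceeding it is 17711, leaving 6150
6150: greatest Fibonacci not exceeding it is 4181, leaving 1969
1969: greatest Fibonacci not exceeding it is 1597, leaving 372
372: greatest Fibonacci not exceeding it is 233, leaving 139
139: greatest Fibonacci not exceeding it is 89, leaving 50
50: greatest Fibonacci not exceeding it is 34, leaving 16
16: greatest Fibonacci not exceeding it is 13, leaving 3
3: greatest Fibonacci not exceeding it is 3, leaving 0
So 23861 = 17711 + 4181 + 1597 + 233 + 89 + 34 + 13 + 3, with no two terms consecutive in the sequence.

17711 + 4181 + 1597 + 233 + 89 + 34 + 13 + 3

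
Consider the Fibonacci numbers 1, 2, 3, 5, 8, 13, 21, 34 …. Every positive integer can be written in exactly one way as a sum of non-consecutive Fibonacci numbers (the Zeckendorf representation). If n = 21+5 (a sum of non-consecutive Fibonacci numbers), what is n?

26

21+5 = 26.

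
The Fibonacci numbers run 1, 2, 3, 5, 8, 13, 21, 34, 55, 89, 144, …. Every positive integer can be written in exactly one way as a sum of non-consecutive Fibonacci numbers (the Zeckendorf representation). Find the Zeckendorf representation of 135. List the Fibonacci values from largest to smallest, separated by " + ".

89 + 34 + 8 + 3 + 1

89 ≤ 135 < 144, so take 89; remainder 46
34 ≤ 46 < 55, so take 34; remainder 12
8 ≤ 12 < 13, so take 8; remainder 4
3 ≤ 4 < 5, so take 3; remainder 1
1 ≤ 1 < 2, so take 1; remainder 0
So 135 = 89 + 34 + 8 + 3 + 1, with no two terms consecutive in the sequence.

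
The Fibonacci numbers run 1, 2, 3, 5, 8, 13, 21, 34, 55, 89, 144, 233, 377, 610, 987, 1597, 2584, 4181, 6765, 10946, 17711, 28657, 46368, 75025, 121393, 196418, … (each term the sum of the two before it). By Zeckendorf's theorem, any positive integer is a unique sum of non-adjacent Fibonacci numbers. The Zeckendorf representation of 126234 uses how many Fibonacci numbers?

6

Greedy algorithm:
126234 − 121393 = 4841
4841 − 4181 = 660
660 − 610 = 50
50 − 34 = 16
16 − 13 = 3
3 − 3 = 0
126234 = 121393 + 4181 + 610 + 34 + 13 + 3, which has 6 terms.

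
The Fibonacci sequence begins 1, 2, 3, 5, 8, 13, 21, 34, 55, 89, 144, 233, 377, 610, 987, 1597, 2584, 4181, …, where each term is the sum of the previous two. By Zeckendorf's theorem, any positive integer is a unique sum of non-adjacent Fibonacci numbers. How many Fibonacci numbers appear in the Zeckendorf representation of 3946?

8

Repeatedly subtract the largest Fibonacci number that fits:
subtract 2584 from 3946: 1362 remains
subtract 987 from 1362: 375 remains
subtract 233 from 375: 142 remains
subtract 89 from 142: 53 remains
subtract 34 from 53: 19 remains
subtract 13 from 19: 6 remains
subtract 5 from 6: 1 remains
subtract 1 from 1: 0 remains
3946 = 2584 + 987 + 233 + 89 + 34 + 13 + 5 + 1, which has 8 terms.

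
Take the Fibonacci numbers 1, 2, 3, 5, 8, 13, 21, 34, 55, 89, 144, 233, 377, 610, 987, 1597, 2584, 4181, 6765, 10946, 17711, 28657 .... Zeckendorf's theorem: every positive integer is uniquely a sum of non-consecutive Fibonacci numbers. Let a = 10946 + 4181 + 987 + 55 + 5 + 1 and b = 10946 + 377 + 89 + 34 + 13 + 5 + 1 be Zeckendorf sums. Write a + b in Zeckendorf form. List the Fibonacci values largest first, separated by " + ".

The two numbers are 16175 and 11465, so their sum is 27640.
17711 ≤ 27640 < 28657, so take 17711; remainder 9929
6765 ≤ 9929 < 10946, so take 6765; remainder 3164
2584 ≤ 3164 < 4181, so take 2584; remainder 580
377 ≤ 580 < 610, so take 377; remainder 203
144 ≤ 203 < 233, so take 144; remainder 59
55 ≤ 59 < 89, so take 55; remainder 4
3 ≤ 4 < 5, so take 3; remainder 1
1 ≤ 1 < 2, so take 1; remainder 0

17711 + 6765 + 2584 + 377 + 144 + 55 + 3 + 1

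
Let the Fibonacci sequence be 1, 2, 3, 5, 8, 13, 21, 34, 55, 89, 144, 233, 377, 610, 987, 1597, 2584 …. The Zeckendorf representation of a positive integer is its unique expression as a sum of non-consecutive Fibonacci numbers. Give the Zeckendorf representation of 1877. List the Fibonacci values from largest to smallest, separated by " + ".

1597 + 233 + 34 + 13

Repeatedly subtract the largest Fibonacci number that fits:
take 1597 (≤ 1877); 1877 − 1597 = 280
take 233 (≤ 280); 280 − 233 = 47
take 34 (≤ 47); 47 − 34 = 13
take 13 (≤ 13); 13 − 13 = 0
So 1877 = 1597 + 233 + 34 + 13, with no two terms consecutive in the sequence.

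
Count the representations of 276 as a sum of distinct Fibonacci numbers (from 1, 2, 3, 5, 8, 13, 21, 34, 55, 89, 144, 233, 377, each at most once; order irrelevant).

Starting from the Zeckendorf form and repeatedly splitting a term F_k into F_{k−1} + F_{k−2} (when neither is already used) reaches every representation.
276 = 233+34+8+1 = 233+34+5+3+1 = 233+21+13+8+1 = 144+89+34+8+1 = 233+21+13+5+3+1 = … (5 more), for 10 in all.

10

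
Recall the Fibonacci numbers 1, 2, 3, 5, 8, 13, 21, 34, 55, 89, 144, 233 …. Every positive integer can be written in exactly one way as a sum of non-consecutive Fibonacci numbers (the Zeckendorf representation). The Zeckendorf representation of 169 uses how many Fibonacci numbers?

4

169 − 144 = 25
25 − 21 = 4
4 − 3 = 1
1 − 1 = 0
169 = 144 + 21 + 3 + 1, which has 4 terms.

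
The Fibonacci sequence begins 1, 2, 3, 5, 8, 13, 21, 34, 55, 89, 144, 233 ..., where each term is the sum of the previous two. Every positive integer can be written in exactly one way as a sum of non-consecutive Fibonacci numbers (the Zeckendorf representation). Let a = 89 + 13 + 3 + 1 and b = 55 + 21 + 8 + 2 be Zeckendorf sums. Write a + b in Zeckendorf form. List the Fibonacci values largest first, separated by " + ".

The two numbers are 106 and 86, so their sum is 192.
Greedy algorithm:
largest Fibonacci ≤ 192 is 144; 192 − 144 = 48
largest Fibonacci ≤ 48 is 34; 48 − 34 = 14
largest Fibonacci ≤ 14 is 13; 14 − 13 = 1
largest Fibonacci ≤ 1 is 1; 1 − 1 = 0

144 + 34 + 13 + 1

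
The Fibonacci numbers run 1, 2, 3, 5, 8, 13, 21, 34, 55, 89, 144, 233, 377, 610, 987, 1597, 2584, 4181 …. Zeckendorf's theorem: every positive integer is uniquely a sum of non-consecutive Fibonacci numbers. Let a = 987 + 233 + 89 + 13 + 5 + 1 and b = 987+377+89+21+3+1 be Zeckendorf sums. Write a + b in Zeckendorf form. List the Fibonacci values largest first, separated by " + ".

The two numbers are 1328 and 1478, so their sum is 2806.
2584 ≤ 2806 < 4181, so take 2584; remainder 222
144 ≤ 222 < 233, so take 144; remainder 78
55 ≤ 78 < 89, so take 55; remainder 23
21 ≤ 23 < 34, so take 21; remainder 2
2 ≤ 2 < 3, so take 2; remainder 0

2584 + 144 + 55 + 21 + 2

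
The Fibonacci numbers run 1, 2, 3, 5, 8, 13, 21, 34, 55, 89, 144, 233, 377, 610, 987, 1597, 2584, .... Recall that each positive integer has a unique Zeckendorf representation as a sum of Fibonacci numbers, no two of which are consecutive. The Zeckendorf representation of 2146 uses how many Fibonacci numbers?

Greedy algorithm:
1597 ≤ 2146 < 2584, so take 1597; remainder 549
377 ≤ 549 < 610, so take 377; remainder 172
144 ≤ 172 < 233, so take 144; remainder 28
21 ≤ 28 < 34, so take 21; remainder 7
5 ≤ 7 < 8, so take 5; remainder 2
2 ≤ 2 < 3, so take 2; remainder 0
2146 = 1597 + 377 + 144 + 21 + 5 + 2, which has 6 terms.

6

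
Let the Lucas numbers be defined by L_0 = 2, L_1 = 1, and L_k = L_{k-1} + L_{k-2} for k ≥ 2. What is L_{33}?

Iterating the recurrence up to L_{28} = 710647 and L_{27} = 439204:
L_{29} = L_{28} + L_{27} = 710647 + 439204 = 1149851
L_{30} = L_{29} + L_{28} = 1149851 + 710647 = 1860498
L_{31} = L_{30} + L_{29} = 1860498 + 1149851 = 3010349
L_{32} = L_{31} + L_{30} = 3010349 + 1860498 = 4870847
L_{33} = L_{32} + L_{31} = 4870847 + 3010349 = 7881196

7881196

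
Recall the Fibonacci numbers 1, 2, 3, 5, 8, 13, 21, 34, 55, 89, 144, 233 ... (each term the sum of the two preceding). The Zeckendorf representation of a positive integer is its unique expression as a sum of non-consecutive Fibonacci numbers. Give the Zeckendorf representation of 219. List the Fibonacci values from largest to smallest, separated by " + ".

144 + 55 + 13 + 5 + 2

subtract 144 from 219: 75 remains
subtract 55 from 75: 20 remains
subtract 13 from 20: 7 remains
subtract 5 from 7: 2 remains
subtract 2 from 2: 0 remains
So 219 = 144 + 55 + 13 + 5 + 2, with no two terms consecutive in the sequence.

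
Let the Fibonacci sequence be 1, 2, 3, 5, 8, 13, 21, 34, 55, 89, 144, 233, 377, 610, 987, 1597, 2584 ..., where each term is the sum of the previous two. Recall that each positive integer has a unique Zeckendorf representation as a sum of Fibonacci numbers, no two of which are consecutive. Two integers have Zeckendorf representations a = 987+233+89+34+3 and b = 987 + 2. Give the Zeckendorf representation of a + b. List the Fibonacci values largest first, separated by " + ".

1597 + 610 + 89 + 34 + 5

The two numbers are 1346 and 989, so their sum is 2335.
Greedy algorithm:
2335 − 1597 = 738
738 − 610 = 128
128 − 89 = 39
39 − 34 = 5
5 − 5 = 0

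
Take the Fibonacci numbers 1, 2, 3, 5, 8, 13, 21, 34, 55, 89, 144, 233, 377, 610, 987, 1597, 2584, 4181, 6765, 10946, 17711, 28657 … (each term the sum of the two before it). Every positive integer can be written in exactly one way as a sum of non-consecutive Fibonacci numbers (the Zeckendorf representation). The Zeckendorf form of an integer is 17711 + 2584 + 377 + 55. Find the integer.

17711 + 2584 + 377 + 55 = 20727.

20727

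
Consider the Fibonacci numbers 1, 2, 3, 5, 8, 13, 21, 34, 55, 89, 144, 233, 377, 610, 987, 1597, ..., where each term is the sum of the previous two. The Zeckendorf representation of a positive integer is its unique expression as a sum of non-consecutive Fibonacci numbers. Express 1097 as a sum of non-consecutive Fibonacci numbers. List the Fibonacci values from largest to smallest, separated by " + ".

987 + 89 + 21

1097: greatest Fibonacci not exceeding it is 987, leaving 110
110: greatest Fibonacci not exceeding it is 89, leaving 21
21: greatest Fibonacci not exceeding it is 21, leaving 0
So 1097 = 987 + 89 + 21, with no two terms consecutive in the sequence.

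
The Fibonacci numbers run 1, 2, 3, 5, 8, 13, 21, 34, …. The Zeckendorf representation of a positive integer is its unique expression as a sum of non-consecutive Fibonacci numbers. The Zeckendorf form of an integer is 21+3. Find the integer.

21+3 = 24.

24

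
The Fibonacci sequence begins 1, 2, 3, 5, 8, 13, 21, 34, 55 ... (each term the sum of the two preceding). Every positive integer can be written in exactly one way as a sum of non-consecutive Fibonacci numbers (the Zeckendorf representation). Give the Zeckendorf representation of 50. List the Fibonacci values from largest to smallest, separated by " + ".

34 + 13 + 3

34 ≤ 50 < 55, so take 34; remainder 16
13 ≤ 16 < 21, so take 13; remainder 3
3 ≤ 3 < 5, so take 3; remainder 0
So 50 = 34 + 13 + 3, with no two terms consecutive in the sequence.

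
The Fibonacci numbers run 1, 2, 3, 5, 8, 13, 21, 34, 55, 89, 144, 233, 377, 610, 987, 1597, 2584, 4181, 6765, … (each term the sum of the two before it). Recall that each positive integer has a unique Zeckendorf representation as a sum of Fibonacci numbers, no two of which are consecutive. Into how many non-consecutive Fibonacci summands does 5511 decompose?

5511 − 4181 = 1330
1330 − 987 = 343
343 − 233 = 110
110 − 89 = 21
21 − 21 = 0
5511 = 4181 + 987 + 233 + 89 + 21, which has 5 terms.

5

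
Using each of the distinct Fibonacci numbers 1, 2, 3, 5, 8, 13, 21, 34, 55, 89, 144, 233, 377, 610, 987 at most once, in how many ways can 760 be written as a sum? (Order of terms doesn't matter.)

760 = 610+144+5+1 = 610+144+3+2+1 = 610+89+55+5+1 = … (13 more), for 16 in all.

16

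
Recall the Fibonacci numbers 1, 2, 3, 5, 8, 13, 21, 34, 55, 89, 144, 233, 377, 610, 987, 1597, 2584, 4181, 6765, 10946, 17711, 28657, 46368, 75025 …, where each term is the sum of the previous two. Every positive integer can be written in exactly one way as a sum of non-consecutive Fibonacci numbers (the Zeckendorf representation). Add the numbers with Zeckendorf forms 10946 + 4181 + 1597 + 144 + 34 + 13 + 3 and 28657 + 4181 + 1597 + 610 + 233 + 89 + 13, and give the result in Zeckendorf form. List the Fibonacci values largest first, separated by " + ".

46368 + 4181 + 1597 + 144 + 8

The two numbers are 16918 and 35380, so their sum is 52298.
take 46368 (≤ 52298); 52298 − 46368 = 5930
take 4181 (≤ 5930); 5930 − 4181 = 1749
take 1597 (≤ 1749); 1749 − 1597 = 152
take 144 (≤ 152); 152 − 144 = 8
take 8 (≤ 8); 8 − 8 = 0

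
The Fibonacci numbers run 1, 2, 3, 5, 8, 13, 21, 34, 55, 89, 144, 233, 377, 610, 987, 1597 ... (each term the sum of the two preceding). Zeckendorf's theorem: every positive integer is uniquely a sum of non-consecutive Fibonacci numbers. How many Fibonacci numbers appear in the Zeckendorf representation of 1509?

Greedy algorithm:
largest Fibonacci ≤ 1509 is 987; 1509 − 987 = 522
largest Fibonacci ≤ 522 is 377; 522 − 377 = 145
largest Fibonacci ≤ 145 is 144; 145 − 144 = 1
largest Fibonacci ≤ 1 is 1; 1 − 1 = 0
1509 = 987 + 377 + 144 + 1, which has 4 terms.

4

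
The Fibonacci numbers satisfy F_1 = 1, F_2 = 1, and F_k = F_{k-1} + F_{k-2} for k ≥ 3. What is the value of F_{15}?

610

Iterating the recurrence up to F_{8} = 21 and F_{7} = 13:
F_{9} = F_{8} + F_{7} = 21 + 13 = 34
F_{10} = F_{9} + F_{8} = 34 + 21 = 55
F_{11} = F_{10} + F_{9} = 55 + 34 = 89
F_{12} = F_{11} + F_{10} = 89 + 55 = 144
F_{13} = F_{12} + F_{11} = 144 + 89 = 233
F_{14} = F_{13} + F_{12} = 233 + 144 = 377
F_{15} = F_{14} + F_{13} = 377 + 233 = 610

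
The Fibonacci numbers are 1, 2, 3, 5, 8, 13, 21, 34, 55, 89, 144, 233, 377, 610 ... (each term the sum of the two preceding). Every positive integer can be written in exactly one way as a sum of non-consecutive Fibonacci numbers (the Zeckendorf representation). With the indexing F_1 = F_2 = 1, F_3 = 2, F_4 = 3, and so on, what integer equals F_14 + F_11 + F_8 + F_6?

F_14 + F_11 + F_8 + F_6 = 377 + 89 + 21 + 8 = 495.

495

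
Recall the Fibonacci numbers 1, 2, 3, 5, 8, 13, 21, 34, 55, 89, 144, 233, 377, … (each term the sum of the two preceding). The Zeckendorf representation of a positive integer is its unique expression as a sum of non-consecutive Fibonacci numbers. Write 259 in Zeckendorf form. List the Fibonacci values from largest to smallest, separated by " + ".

233 + 21 + 5

Greedily peel off the largest Fibonacci term at each step:
largest Fibonacci ≤ 259 is 233; 259 − 233 = 26
largest Fibonacci ≤ 26 is 21; 26 − 21 = 5
largest Fibonacci ≤ 5 is 5; 5 − 5 = 0
So 259 = 233 + 21 + 5, with no two terms consecutive in the sequence.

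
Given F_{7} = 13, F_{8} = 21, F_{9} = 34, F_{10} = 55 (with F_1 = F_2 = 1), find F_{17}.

By the addition formula F_{m+n} = F_m F_{n+1} + F_{m−1} F_n with m=8, n=9: F_{17} = 21·55 + 13·34 = 1155 + 442 = 1597.

1597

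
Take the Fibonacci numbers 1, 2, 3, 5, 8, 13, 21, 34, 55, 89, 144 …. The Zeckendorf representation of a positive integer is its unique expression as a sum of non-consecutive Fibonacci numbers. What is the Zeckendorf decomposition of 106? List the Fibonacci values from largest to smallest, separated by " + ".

subtract 89 from 106: 17 remains
subtract 13 from 17: 4 remains
subtract 3 from 4: 1 remains
subtract 1 from 1: 0 remains
So 106 = 89 + 13 + 3 + 1, with no two terms consecutive in the sequence.

89 + 13 + 3 + 1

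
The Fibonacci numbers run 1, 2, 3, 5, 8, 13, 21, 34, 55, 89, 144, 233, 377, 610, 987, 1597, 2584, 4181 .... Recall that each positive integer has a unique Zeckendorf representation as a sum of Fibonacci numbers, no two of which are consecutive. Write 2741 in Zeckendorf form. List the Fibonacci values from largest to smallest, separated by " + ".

2584 + 144 + 13

take 2584 (≤ 2741); 2741 − 2584 = 157
take 144 (≤ 157); 157 − 144 = 13
take 13 (≤ 13); 13 − 13 = 0
So 2741 = 2584 + 144 + 13, with no two terms consecutive in the sequence.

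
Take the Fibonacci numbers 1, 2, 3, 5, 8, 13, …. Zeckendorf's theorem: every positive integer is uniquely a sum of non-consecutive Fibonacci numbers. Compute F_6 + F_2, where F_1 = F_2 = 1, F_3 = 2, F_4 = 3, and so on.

F_6 + F_2 = 8 + 1 = 9.

9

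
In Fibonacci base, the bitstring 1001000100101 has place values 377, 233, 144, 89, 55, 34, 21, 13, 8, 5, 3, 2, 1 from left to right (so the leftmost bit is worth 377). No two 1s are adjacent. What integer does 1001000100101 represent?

483

Summing the place values of the 1 bits: 377 + 89 + 13 + 3 + 1 = 483.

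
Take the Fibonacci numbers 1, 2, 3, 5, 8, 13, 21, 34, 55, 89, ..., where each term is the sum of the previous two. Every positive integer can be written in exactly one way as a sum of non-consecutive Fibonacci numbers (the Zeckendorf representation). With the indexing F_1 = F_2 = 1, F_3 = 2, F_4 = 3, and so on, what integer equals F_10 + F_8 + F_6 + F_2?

85

F_10 + F_8 + F_6 + F_2 = 55 + 21 + 8 + 1 = 85.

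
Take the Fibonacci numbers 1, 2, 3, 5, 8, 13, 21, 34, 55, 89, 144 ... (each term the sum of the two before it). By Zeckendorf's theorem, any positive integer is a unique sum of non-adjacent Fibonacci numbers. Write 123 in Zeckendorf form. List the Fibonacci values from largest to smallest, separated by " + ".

subtract 89 from 123: 34 remains
subtract 34 from 34: 0 remains
So 123 = 89 + 34, with no two terms consecutive in the sequence.

89 + 34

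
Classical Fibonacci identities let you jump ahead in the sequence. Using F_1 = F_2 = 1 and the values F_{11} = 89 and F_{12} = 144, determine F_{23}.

28657

By F_{2k+1} = F_k² + F_{k+1}²: F_{23} = 89² + 144² = 7921 + 20736 = 28657.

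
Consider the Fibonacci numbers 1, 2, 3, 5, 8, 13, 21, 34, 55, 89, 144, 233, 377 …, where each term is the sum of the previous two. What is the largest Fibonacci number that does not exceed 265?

233 ≤ 265 < 377, so the largest Fibonacci number not exceeding 265 is 233.

233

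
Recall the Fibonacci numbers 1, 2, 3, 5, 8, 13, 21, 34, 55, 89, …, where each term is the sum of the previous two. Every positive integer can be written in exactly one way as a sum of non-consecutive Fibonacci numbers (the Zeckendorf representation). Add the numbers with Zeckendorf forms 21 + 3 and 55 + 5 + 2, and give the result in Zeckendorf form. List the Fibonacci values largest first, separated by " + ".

55 + 21 + 8 + 2

The two numbers are 24 and 62, so their sum is 86.
86: greatest Fibonacci not exceeding it is 55, leaving 31
31: greatest Fibonacci not exceeding it is 21, leaving 10
10: greatest Fibonacci not exceeding it is 8, leaving 2
2: greatest Fibonacci not exceeding it is 2, leaving 0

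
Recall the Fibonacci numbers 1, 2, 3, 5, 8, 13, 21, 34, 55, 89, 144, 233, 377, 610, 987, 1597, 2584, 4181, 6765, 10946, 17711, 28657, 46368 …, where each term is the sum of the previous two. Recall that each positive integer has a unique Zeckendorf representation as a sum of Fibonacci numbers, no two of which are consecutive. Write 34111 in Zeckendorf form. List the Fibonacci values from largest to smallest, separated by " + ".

28657 + 4181 + 987 + 233 + 34 + 13 + 5 + 1

34111: greatest Fibonacci not exceeding it is 28657, leaving 5454
5454: greatest Fibonacci not exceeding it is 4181, leaving 1273
1273: greatest Fibonacci not exceeding it is 987, leaving 286
286: greatest Fibonacci not exceeding it is 233, leaving 53
53: greatest Fibonacci not exceeding it is 34, leaving 19
19: greatest Fibonacci not exceeding it is 13, leaving 6
6: greatest Fibonacci not exceeding it is 5, leaving 1
1: greatest Fibonacci not exceeding it is 1, leaving 0
So 34111 = 28657 + 4181 + 987 + 233 + 34 + 13 + 5 + 1, with no two terms consecutive in the sequence.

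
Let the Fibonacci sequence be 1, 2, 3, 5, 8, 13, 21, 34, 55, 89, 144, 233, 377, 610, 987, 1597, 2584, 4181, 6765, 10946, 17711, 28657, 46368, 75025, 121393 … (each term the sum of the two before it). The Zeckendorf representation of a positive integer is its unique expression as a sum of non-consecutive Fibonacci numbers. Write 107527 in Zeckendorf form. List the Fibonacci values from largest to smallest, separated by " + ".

75025 + 28657 + 2584 + 987 + 233 + 34 + 5 + 2

Greedy algorithm:
take 75025 (≤ 107527); 107527 − 75025 = 32502
take 28657 (≤ 32502); 32502 − 28657 = 3845
take 2584 (≤ 3845); 3845 − 2584 = 1261
take 987 (≤ 1261); 1261 − 987 = 274
take 233 (≤ 274); 274 − 233 = 41
take 34 (≤ 41); 41 − 34 = 7
take 5 (≤ 7); 7 − 5 = 2
take 2 (≤ 2); 2 − 2 = 0
So 107527 = 75025 + 28657 + 2584 + 987 + 233 + 34 + 5 + 2, with no two terms consecutive in the sequence.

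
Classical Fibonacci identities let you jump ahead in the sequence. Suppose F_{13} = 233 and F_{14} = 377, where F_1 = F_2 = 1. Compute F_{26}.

121393

By the doubling identity F_{2k} = F_k(2F_{k+1} − F_k): F_{26} = 233·(2·377 − 233) = 233·521 = 121393.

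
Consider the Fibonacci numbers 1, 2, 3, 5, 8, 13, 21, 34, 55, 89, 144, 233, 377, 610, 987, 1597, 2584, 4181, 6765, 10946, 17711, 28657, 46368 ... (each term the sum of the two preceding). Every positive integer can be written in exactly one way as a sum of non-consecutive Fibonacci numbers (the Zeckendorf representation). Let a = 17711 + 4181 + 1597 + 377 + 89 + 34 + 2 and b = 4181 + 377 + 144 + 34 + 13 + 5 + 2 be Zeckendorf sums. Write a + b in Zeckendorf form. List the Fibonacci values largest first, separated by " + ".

28657 + 89 + 1

The two numbers are 23991 and 4756, so their sum is 28747.
Greedily peel off the largest Fibonacci term at each step:
28657 ≤ 28747 < 46368, so take 28657; remainder 90
89 ≤ 90 < 144, so take 89; remainder 1
1 ≤ 1 < 2, so take 1; remainder 0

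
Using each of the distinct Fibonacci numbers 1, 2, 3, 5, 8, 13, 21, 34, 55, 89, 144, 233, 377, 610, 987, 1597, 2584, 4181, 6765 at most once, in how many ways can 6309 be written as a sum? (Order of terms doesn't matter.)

36

Each representation comes from the Zeckendorf form by replacing some F_k with F_{k−1} + F_{k−2} where possible.
6309 = 4181+1597+377+144+8+2 = 4181+1597+377+144+5+3+2 = 4181+1597+377+89+55+8+2 = … (33 more), for 36 in all.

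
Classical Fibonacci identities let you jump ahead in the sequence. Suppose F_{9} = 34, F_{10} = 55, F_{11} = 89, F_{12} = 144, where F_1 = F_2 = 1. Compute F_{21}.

By the addition formula F_{m+n} = F_m F_{n+1} + F_{m−1} F_n with m=10, n=11: F_{21} = 55·144 + 34·89 = 7920 + 3026 = 10946.

10946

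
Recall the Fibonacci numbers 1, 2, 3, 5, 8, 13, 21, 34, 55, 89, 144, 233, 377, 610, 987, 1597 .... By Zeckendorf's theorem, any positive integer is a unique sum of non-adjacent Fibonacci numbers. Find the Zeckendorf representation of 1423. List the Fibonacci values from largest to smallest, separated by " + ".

987 + 377 + 55 + 3 + 1

Greedily peel off the largest Fibonacci term at each step:
987 ≤ 1423 < 1597, so take 987; remainder 436
377 ≤ 436 < 610, so take 377; remainder 59
55 ≤ 59 < 89, so take 55; remainder 4
3 ≤ 4 < 5, so take 3; remainder 1
1 ≤ 1 < 2, so take 1; remainder 0
So 1423 = 987 + 377 + 55 + 3 + 1, with no two terms consecutive in the sequence.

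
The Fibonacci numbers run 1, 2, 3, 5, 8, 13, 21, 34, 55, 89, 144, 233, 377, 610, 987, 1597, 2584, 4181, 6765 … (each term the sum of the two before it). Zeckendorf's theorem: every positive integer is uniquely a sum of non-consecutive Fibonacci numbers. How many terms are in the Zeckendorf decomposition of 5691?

5

Repeatedly subtract the largest Fibonacci number that fits:
subtract 4181 from 5691: 1510 remains
subtract 987 from 1510: 523 remains
subtract 377 from 523: 146 remains
subtract 144 from 146: 2 remains
subtract 2 from 2: 0 remains
5691 = 4181 + 987 + 377 + 144 + 2, which has 5 terms.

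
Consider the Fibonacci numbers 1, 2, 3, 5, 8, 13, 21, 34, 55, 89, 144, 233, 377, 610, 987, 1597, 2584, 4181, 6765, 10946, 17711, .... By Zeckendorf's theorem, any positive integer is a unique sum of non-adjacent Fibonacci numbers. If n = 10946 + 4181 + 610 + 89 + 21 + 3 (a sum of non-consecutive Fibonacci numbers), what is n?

15850

10946 + 4181 + 610 + 89 + 21 + 3 = 15850.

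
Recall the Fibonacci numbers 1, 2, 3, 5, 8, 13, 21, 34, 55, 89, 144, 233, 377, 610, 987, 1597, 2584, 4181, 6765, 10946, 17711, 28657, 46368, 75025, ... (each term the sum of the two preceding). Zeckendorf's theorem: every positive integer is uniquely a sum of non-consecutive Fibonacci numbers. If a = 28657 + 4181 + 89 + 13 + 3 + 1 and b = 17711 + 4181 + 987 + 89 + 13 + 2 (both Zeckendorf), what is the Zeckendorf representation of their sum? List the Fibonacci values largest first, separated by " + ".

46368 + 6765 + 2584 + 144 + 55 + 8 + 3

The two numbers are 32944 and 22983, so their sum is 55927.
take 46368 (≤ 55927); 55927 − 46368 = 9559
take 6765 (≤ 9559); 9559 − 6765 = 2794
take 2584 (≤ 2794); 2794 − 2584 = 210
take 144 (≤ 210); 210 − 144 = 66
take 55 (≤ 66); 66 − 55 = 11
take 8 (≤ 11); 11 − 8 = 3
take 3 (≤ 3); 3 − 3 = 0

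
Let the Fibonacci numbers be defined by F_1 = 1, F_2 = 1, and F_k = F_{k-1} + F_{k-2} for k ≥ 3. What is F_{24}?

46368

Iterating the recurrence up to F_{20} = 6765 and F_{19} = 4181:
F_{21} = F_{20} + F_{19} = 6765 + 4181 = 10946
F_{22} = F_{21} + F_{20} = 10946 + 6765 = 17711
F_{23} = F_{22} + F_{21} = 17711 + 10946 = 28657
F_{24} = F_{23} + F_{22} = 28657 + 17711 = 46368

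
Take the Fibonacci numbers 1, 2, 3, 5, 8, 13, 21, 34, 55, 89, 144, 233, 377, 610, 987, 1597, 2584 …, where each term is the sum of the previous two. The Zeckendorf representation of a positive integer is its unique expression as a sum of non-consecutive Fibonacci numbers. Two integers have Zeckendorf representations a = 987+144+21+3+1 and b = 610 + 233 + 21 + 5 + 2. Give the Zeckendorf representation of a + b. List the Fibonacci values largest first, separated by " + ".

The two numbers are 1156 and 871, so their sum is 2027.
largest Fibonacci ≤ 2027 is 1597; 2027 − 1597 = 430
largest Fibonacci ≤ 430 is 377; 430 − 377 = 53
largest Fibonacci ≤ 53 is 34; 53 − 34 = 19
largest Fibonacci ≤ 19 is 13; 19 − 13 = 6
largest Fibonacci ≤ 6 is 5; 6 − 5 = 1
largest Fibonacci ≤ 1 is 1; 1 − 1 = 0

1597 + 377 + 34 + 13 + 5 + 1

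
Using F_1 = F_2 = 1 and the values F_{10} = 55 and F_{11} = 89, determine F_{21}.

10946

By F_{2k+1} = F_k² + F_{k+1}²: F_{21} = 55² + 89² = 3025 + 7921 = 10946.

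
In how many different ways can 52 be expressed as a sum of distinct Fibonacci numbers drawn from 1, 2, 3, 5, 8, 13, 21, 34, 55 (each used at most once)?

4

Starting from the Zeckendorf form and repeatedly splitting a term F_k into F_{k−1} + F_{k−2} (when neither is already used) reaches every representation.
52 = 34+13+5 = 34+13+3+2 = 34+8+5+3+2 = 21+13+8+5+3+2 — 4 representations.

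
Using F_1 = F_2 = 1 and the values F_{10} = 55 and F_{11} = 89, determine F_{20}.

6765

By the doubling identity F_{2k} = F_k(2F_{k+1} − F_k): F_{20} = 55·(2·89 − 55) = 55·123 = 6765.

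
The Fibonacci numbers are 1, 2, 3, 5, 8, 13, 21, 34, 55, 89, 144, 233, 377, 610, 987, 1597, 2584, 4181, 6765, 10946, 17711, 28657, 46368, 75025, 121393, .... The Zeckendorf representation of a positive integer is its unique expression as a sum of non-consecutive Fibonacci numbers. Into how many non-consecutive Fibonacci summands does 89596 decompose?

Greedy algorithm:
subtract 75025 from 89596: 14571 remains
subtract 10946 from 14571: 3625 remains
subtract 2584 from 3625: 1041 remains
subtract 987 from 1041: 54 remains
subtract 34 from 54: 20 remains
subtract 13 from 20: 7 remains
subtract 5 from 7: 2 remains
subtract 2 from 2: 0 remains
89596 = 75025 + 10946 + 2584 + 987 + 34 + 13 + 5 + 2, which has 8 terms.

8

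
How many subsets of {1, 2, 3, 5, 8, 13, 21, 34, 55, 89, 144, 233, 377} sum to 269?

8

Each representation comes from the Zeckendorf form by replacing some F_k with F_{k−1} + F_{k−2} where possible.
269 = 233+34+2 = 233+21+13+2 = 144+89+34+2 = 233+21+8+5+2 = … (4 more), for 8 in all.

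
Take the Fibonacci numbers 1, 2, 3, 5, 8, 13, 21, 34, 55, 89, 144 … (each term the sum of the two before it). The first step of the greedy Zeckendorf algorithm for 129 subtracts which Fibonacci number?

89

89 ≤ 129 < 144, so the largest Fibonacci number not exceeding 129 is 89.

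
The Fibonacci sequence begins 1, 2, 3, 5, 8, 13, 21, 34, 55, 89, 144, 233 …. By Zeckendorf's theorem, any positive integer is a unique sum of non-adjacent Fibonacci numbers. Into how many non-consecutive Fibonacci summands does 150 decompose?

3

Greedy algorithm:
144 ≤ 150 < 233, so take 144; remainder 6
5 ≤ 6 < 8, so take 5; remainder 1
1 ≤ 1 < 2, so take 1; remainder 0
150 = 144 + 5 + 1, which has 3 terms.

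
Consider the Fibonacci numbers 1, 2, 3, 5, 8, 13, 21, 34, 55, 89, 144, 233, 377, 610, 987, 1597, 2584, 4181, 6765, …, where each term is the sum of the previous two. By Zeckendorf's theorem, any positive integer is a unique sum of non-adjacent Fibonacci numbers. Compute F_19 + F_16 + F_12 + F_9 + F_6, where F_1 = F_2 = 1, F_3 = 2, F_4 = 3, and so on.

F_19 + F_16 + F_12 + F_9 + F_6 = 4181 + 987 + 144 + 34 + 8 = 5354.

5354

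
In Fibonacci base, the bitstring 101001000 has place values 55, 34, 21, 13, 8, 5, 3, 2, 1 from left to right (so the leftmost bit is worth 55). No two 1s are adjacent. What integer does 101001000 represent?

Summing the place values of the 1 bits: 55 + 21 + 5 = 81.

81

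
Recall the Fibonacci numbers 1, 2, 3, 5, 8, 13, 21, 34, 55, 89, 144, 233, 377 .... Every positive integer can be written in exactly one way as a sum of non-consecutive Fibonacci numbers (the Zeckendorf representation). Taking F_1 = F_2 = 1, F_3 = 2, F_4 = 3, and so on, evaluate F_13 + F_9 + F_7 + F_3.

F_13 + F_9 + F_7 + F_3 = 233 + 34 + 13 + 2 = 282.

282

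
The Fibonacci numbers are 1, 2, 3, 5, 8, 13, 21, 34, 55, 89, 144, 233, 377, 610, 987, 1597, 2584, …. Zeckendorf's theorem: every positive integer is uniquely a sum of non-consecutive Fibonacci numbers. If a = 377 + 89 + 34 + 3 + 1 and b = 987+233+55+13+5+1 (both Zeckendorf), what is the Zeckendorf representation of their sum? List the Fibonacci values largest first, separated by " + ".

The two numbers are 504 and 1294, so their sum is 1798.
Repeatedly subtract the largest Fibonacci number that fits:
1798 − 1597 = 201
201 − 144 = 57
57 − 55 = 2
2 − 2 = 0

1597 + 144 + 55 + 2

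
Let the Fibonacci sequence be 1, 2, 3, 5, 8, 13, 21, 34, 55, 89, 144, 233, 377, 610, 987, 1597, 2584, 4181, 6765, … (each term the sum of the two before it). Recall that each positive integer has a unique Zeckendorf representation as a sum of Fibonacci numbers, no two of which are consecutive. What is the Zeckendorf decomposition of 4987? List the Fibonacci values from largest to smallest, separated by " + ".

subtract 4181 from 4987: 806 remains
subtract 610 from 806: 196 remains
subtract 144 from 196: 52 remains
subtract 34 from 52: 18 remains
subtract 13 from 18: 5 remains
subtract 5 from 5: 0 remains
So 4987 = 4181 + 610 + 144 + 34 + 13 + 5, with no two terms consecutive in the sequence.

4181 + 610 + 144 + 34 + 13 + 5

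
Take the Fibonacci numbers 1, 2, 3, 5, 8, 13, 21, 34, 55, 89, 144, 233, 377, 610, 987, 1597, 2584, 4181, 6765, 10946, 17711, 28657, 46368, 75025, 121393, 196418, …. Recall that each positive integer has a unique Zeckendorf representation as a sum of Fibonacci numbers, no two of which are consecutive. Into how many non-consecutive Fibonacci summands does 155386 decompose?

7

Greedy algorithm:
155386 − 121393 = 33993
33993 − 28657 = 5336
5336 − 4181 = 1155
1155 − 987 = 168
168 − 144 = 24
24 − 21 = 3
3 − 3 = 0
155386 = 121393 + 28657 + 4181 + 987 + 144 + 21 + 3, which has 7 terms.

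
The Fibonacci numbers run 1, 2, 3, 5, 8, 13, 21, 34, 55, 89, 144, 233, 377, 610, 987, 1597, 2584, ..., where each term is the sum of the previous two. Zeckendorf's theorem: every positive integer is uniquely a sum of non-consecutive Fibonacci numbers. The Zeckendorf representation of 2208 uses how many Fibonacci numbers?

Repeatedly subtract the largest Fibonacci number that fits:
largest Fibonacci ≤ 2208 is 1597; 2208 − 1597 = 611
largest Fibonacci ≤ 611 is 610; 611 − 610 = 1
largest Fibonacci ≤ 1 is 1; 1 − 1 = 0
2208 = 1597 + 610 + 1, which has 3 terms.

3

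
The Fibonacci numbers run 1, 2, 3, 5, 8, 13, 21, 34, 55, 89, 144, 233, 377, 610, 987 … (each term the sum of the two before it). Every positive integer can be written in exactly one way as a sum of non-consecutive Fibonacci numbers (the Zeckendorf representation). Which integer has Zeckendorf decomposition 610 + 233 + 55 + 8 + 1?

907

610 + 233 + 55 + 8 + 1 = 907.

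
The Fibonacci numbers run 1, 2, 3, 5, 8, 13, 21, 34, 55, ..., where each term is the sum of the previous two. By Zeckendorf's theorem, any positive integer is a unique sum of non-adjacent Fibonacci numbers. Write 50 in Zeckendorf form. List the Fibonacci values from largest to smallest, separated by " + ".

34 + 13 + 3

largest Fibonacci ≤ 50 is 34; 50 − 34 = 16
largest Fibonacci ≤ 16 is 13; 16 − 13 = 3
largest Fibonacci ≤ 3 is 3; 3 − 3 = 0
So 50 = 34 + 13 + 3, with no two terms consecutive in the sequence.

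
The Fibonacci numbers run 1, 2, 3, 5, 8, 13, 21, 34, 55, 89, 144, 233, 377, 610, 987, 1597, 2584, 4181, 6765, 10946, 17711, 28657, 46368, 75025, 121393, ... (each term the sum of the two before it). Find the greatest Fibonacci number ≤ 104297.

75025 ≤ 104297 < 121393, so the largest Fibonacci number not exceeding 104297 is 75025.

75025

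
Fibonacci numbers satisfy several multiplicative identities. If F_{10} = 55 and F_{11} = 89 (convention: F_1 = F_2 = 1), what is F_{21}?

By F_{2k+1} = F_k² + F_{k+1}²: F_{21} = 55² + 89² = 3025 + 7921 = 10946.

10946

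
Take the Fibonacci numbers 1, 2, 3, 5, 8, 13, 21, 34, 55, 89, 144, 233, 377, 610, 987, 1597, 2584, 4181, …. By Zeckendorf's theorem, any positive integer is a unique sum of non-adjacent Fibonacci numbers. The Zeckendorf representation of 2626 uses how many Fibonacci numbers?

2626 − 2584 = 42
42 − 34 = 8
8 − 8 = 0
2626 = 2584 + 34 + 8, which has 3 terms.

3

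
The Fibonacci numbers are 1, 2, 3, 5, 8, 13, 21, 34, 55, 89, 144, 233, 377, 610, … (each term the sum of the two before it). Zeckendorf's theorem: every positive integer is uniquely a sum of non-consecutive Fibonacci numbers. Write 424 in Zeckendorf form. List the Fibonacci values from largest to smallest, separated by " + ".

377 + 34 + 13

424: greatest Fibonacci not exceeding it is 377, leaving 47
47: greatest Fibonacci not exceeding it is 34, leaving 13
13: greatest Fibonacci not exceeding it is 13, leaving 0
So 424 = 377 + 34 + 13, with no two terms consecutive in the sequence.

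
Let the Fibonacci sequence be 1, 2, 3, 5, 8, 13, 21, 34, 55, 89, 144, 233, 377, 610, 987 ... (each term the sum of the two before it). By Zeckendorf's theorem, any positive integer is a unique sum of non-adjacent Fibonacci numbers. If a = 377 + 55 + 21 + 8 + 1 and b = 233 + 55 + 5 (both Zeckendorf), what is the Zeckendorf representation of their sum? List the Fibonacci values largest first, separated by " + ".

The two numbers are 462 and 293, so their sum is 755.
Greedily peel off the largest Fibonacci term at each step:
largest Fibonacci ≤ 755 is 610; 755 − 610 = 145
largest Fibonacci ≤ 145 is 144; 145 − 144 = 1
largest Fibonacci ≤ 1 is 1; 1 − 1 = 0

610 + 144 + 1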